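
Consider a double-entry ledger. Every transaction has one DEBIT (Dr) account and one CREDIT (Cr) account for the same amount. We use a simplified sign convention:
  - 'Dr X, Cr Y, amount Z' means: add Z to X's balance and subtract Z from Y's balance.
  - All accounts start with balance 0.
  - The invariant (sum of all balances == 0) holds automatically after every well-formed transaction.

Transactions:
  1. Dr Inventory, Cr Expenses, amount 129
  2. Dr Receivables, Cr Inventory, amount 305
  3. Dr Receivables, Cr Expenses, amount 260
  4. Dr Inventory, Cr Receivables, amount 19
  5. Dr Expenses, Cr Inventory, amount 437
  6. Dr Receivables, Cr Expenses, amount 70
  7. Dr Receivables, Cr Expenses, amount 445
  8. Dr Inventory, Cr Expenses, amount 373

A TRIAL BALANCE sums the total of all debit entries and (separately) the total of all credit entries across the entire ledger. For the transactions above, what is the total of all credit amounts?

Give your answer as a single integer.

Txn 1: credit+=129
Txn 2: credit+=305
Txn 3: credit+=260
Txn 4: credit+=19
Txn 5: credit+=437
Txn 6: credit+=70
Txn 7: credit+=445
Txn 8: credit+=373
Total credits = 2038

Answer: 2038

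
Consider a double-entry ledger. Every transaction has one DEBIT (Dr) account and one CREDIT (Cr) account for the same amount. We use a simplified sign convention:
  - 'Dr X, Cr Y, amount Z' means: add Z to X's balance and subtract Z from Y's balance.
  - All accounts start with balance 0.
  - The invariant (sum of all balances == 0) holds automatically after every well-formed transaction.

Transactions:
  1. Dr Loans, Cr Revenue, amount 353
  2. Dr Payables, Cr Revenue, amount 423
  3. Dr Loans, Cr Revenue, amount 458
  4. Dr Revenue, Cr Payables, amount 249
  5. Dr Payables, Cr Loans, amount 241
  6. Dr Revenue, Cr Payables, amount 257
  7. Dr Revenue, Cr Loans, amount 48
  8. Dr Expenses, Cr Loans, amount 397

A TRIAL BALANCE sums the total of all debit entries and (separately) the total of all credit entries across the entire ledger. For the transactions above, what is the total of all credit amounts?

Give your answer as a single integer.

Answer: 2426

Derivation:
Txn 1: credit+=353
Txn 2: credit+=423
Txn 3: credit+=458
Txn 4: credit+=249
Txn 5: credit+=241
Txn 6: credit+=257
Txn 7: credit+=48
Txn 8: credit+=397
Total credits = 2426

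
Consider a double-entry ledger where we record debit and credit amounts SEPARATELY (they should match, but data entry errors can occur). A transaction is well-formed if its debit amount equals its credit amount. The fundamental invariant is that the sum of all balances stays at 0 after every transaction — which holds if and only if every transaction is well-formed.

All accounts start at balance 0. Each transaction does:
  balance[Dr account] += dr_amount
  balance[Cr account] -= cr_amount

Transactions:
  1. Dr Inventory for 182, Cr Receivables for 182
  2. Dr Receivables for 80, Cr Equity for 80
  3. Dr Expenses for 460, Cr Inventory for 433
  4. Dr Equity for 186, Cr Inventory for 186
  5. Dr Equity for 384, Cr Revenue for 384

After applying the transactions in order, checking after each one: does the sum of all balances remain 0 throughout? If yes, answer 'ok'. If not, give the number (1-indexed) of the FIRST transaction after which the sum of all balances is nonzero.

Answer: 3

Derivation:
After txn 1: dr=182 cr=182 sum_balances=0
After txn 2: dr=80 cr=80 sum_balances=0
After txn 3: dr=460 cr=433 sum_balances=27
After txn 4: dr=186 cr=186 sum_balances=27
After txn 5: dr=384 cr=384 sum_balances=27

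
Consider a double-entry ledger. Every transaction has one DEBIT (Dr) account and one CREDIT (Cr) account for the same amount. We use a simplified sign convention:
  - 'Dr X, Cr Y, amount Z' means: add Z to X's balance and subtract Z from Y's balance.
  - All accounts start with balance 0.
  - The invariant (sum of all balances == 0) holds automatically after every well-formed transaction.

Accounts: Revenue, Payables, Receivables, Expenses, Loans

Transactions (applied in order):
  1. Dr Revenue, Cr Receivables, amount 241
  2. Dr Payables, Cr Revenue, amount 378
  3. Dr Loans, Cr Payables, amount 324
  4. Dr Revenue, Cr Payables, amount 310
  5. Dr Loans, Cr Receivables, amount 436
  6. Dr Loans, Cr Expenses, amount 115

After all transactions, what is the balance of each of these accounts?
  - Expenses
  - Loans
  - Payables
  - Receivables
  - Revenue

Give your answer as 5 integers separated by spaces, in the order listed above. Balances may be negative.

After txn 1 (Dr Revenue, Cr Receivables, amount 241): Receivables=-241 Revenue=241
After txn 2 (Dr Payables, Cr Revenue, amount 378): Payables=378 Receivables=-241 Revenue=-137
After txn 3 (Dr Loans, Cr Payables, amount 324): Loans=324 Payables=54 Receivables=-241 Revenue=-137
After txn 4 (Dr Revenue, Cr Payables, amount 310): Loans=324 Payables=-256 Receivables=-241 Revenue=173
After txn 5 (Dr Loans, Cr Receivables, amount 436): Loans=760 Payables=-256 Receivables=-677 Revenue=173
After txn 6 (Dr Loans, Cr Expenses, amount 115): Expenses=-115 Loans=875 Payables=-256 Receivables=-677 Revenue=173

Answer: -115 875 -256 -677 173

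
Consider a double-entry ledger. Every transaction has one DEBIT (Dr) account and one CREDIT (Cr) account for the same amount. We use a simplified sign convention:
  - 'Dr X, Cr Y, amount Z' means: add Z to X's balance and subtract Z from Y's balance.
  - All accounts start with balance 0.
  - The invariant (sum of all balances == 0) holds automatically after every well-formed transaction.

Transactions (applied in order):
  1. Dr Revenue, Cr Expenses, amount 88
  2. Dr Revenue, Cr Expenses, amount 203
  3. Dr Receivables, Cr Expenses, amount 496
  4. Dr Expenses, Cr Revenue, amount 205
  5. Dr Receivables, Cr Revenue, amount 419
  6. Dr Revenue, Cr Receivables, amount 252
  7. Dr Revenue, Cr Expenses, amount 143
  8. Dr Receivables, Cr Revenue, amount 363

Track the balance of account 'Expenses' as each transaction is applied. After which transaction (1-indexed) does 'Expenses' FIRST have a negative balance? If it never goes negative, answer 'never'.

Answer: 1

Derivation:
After txn 1: Expenses=-88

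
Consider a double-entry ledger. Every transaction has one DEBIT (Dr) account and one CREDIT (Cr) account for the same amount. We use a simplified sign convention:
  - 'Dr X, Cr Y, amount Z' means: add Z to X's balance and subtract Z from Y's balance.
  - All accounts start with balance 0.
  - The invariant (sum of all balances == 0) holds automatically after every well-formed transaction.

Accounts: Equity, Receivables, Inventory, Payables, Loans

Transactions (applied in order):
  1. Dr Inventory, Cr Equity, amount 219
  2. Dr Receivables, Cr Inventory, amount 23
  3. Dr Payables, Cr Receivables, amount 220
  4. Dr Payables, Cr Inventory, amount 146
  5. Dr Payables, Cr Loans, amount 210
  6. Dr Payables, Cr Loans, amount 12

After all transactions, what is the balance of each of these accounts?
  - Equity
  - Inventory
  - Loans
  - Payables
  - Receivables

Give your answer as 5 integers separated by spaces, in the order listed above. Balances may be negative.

After txn 1 (Dr Inventory, Cr Equity, amount 219): Equity=-219 Inventory=219
After txn 2 (Dr Receivables, Cr Inventory, amount 23): Equity=-219 Inventory=196 Receivables=23
After txn 3 (Dr Payables, Cr Receivables, amount 220): Equity=-219 Inventory=196 Payables=220 Receivables=-197
After txn 4 (Dr Payables, Cr Inventory, amount 146): Equity=-219 Inventory=50 Payables=366 Receivables=-197
After txn 5 (Dr Payables, Cr Loans, amount 210): Equity=-219 Inventory=50 Loans=-210 Payables=576 Receivables=-197
After txn 6 (Dr Payables, Cr Loans, amount 12): Equity=-219 Inventory=50 Loans=-222 Payables=588 Receivables=-197

Answer: -219 50 -222 588 -197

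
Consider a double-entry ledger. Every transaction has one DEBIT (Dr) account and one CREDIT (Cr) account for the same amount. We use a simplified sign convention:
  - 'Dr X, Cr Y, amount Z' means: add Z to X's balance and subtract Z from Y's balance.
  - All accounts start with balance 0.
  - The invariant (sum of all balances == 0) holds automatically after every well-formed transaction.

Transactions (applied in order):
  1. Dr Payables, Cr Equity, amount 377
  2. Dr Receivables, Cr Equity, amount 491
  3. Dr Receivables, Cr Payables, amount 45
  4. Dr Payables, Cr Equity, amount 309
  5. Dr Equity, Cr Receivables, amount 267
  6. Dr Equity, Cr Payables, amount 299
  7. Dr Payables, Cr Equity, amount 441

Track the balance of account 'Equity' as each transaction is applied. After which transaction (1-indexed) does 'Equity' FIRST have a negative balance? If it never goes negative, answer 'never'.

Answer: 1

Derivation:
After txn 1: Equity=-377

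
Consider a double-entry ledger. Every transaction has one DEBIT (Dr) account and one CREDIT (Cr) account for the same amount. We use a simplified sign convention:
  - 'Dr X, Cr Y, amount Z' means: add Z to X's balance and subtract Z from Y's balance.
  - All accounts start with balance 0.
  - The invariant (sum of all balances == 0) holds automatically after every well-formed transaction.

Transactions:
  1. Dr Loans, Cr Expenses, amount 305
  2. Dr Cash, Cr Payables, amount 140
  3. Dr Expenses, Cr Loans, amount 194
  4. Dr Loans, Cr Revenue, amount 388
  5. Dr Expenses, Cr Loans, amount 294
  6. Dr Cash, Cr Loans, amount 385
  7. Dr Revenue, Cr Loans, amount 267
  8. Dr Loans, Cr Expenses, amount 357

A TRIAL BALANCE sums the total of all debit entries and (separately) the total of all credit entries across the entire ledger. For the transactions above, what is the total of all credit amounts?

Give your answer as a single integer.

Answer: 2330

Derivation:
Txn 1: credit+=305
Txn 2: credit+=140
Txn 3: credit+=194
Txn 4: credit+=388
Txn 5: credit+=294
Txn 6: credit+=385
Txn 7: credit+=267
Txn 8: credit+=357
Total credits = 2330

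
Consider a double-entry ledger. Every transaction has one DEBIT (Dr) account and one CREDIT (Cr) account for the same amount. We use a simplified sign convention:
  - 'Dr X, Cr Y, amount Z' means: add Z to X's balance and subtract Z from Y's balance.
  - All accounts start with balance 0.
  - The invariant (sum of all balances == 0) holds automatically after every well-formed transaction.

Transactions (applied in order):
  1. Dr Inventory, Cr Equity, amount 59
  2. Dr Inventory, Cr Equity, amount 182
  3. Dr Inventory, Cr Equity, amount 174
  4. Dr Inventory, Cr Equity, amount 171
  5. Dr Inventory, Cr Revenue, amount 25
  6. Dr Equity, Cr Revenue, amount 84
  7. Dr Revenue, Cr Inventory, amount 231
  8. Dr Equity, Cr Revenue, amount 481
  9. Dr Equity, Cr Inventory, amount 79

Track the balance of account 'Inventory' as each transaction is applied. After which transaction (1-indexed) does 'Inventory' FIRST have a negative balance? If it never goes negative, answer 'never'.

Answer: never

Derivation:
After txn 1: Inventory=59
After txn 2: Inventory=241
After txn 3: Inventory=415
After txn 4: Inventory=586
After txn 5: Inventory=611
After txn 6: Inventory=611
After txn 7: Inventory=380
After txn 8: Inventory=380
After txn 9: Inventory=301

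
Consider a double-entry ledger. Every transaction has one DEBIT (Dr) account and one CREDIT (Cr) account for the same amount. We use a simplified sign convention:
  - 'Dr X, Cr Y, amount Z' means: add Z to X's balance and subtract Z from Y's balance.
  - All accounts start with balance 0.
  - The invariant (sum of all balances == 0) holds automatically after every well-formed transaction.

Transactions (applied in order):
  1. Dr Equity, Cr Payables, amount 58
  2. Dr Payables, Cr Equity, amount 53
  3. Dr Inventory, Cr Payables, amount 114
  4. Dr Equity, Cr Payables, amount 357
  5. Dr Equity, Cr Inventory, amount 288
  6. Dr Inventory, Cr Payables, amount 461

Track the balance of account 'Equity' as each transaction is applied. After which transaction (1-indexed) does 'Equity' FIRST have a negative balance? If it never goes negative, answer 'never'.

After txn 1: Equity=58
After txn 2: Equity=5
After txn 3: Equity=5
After txn 4: Equity=362
After txn 5: Equity=650
After txn 6: Equity=650

Answer: never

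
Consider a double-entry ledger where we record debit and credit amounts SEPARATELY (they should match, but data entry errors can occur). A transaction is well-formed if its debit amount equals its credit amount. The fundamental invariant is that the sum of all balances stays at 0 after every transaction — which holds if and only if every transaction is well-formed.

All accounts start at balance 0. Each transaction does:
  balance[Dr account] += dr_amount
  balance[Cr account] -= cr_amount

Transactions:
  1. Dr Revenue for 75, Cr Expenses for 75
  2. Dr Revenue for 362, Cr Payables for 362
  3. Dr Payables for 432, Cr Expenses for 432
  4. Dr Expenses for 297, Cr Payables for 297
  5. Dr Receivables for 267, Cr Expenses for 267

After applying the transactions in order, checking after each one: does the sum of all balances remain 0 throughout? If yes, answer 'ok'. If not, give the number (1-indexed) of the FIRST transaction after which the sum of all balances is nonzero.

After txn 1: dr=75 cr=75 sum_balances=0
After txn 2: dr=362 cr=362 sum_balances=0
After txn 3: dr=432 cr=432 sum_balances=0
After txn 4: dr=297 cr=297 sum_balances=0
After txn 5: dr=267 cr=267 sum_balances=0

Answer: ok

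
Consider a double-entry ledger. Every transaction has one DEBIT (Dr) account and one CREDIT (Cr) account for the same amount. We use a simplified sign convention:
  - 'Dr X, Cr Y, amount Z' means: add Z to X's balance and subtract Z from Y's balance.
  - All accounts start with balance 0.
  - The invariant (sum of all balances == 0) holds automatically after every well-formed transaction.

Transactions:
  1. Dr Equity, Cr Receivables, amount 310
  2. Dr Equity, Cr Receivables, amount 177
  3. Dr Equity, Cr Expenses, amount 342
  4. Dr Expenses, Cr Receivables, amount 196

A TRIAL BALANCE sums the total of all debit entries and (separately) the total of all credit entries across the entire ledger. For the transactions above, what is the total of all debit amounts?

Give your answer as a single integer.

Answer: 1025

Derivation:
Txn 1: debit+=310
Txn 2: debit+=177
Txn 3: debit+=342
Txn 4: debit+=196
Total debits = 1025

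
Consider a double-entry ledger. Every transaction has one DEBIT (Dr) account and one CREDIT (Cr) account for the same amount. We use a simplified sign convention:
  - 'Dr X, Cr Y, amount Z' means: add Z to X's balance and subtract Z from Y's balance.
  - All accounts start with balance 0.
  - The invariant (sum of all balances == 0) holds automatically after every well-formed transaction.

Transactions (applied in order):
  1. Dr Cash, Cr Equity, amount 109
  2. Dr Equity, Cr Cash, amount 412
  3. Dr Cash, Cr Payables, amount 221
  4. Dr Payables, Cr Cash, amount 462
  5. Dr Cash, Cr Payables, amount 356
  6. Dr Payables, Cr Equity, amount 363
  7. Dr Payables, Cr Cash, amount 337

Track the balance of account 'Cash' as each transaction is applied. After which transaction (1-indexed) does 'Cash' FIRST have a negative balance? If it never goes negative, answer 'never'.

Answer: 2

Derivation:
After txn 1: Cash=109
After txn 2: Cash=-303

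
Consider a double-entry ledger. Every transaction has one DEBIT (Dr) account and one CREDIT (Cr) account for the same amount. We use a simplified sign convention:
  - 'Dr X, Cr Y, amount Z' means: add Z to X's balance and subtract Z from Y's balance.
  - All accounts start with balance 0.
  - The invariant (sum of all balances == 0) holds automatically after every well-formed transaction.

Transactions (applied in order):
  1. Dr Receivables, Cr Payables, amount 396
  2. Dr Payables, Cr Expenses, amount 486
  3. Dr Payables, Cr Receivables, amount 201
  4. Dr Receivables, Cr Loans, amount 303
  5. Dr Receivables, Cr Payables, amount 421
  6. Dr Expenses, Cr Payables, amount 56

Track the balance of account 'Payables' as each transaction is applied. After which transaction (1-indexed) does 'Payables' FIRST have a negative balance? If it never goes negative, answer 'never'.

Answer: 1

Derivation:
After txn 1: Payables=-396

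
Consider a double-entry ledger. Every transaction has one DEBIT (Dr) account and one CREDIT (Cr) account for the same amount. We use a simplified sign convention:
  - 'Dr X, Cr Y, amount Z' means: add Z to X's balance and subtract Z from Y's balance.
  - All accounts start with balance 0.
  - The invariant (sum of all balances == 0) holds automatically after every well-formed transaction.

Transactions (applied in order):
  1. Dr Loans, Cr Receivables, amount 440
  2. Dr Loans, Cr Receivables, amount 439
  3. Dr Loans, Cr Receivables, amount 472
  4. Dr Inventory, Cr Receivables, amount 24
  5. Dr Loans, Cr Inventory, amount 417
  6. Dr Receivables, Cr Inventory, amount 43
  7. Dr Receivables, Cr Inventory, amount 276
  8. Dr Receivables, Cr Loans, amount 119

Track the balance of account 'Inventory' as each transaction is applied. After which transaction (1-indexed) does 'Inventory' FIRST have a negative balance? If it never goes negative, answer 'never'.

After txn 1: Inventory=0
After txn 2: Inventory=0
After txn 3: Inventory=0
After txn 4: Inventory=24
After txn 5: Inventory=-393

Answer: 5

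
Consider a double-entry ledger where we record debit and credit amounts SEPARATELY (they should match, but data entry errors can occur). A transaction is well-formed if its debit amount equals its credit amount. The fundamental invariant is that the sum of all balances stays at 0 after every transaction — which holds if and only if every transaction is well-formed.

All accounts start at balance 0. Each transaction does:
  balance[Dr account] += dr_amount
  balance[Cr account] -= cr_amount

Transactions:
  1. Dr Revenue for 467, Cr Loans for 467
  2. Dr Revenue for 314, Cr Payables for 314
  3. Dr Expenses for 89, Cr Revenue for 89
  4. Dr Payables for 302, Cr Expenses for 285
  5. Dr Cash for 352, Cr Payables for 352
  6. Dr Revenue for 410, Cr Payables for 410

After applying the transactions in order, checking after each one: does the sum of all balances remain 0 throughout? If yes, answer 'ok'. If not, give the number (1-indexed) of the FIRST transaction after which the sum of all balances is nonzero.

After txn 1: dr=467 cr=467 sum_balances=0
After txn 2: dr=314 cr=314 sum_balances=0
After txn 3: dr=89 cr=89 sum_balances=0
After txn 4: dr=302 cr=285 sum_balances=17
After txn 5: dr=352 cr=352 sum_balances=17
After txn 6: dr=410 cr=410 sum_balances=17

Answer: 4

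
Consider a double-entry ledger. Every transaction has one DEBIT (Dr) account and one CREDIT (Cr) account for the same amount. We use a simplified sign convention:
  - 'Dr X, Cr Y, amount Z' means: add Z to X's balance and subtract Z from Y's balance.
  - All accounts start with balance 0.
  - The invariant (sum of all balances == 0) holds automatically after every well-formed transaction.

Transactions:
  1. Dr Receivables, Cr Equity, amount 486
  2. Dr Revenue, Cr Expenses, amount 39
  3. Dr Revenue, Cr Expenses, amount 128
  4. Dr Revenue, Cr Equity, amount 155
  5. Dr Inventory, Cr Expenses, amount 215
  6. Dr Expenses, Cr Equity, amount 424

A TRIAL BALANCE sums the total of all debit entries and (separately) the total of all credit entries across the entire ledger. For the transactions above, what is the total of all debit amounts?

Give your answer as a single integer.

Answer: 1447

Derivation:
Txn 1: debit+=486
Txn 2: debit+=39
Txn 3: debit+=128
Txn 4: debit+=155
Txn 5: debit+=215
Txn 6: debit+=424
Total debits = 1447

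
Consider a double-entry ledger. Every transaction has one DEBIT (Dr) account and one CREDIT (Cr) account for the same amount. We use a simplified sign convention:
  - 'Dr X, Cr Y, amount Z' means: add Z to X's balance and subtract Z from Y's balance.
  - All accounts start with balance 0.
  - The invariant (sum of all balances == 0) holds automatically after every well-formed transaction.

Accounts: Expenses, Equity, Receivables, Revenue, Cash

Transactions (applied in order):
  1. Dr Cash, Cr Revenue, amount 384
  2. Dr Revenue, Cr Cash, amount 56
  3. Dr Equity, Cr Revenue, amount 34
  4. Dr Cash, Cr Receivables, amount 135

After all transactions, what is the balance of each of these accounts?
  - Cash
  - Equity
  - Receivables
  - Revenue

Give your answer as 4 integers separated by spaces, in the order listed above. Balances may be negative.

Answer: 463 34 -135 -362

Derivation:
After txn 1 (Dr Cash, Cr Revenue, amount 384): Cash=384 Revenue=-384
After txn 2 (Dr Revenue, Cr Cash, amount 56): Cash=328 Revenue=-328
After txn 3 (Dr Equity, Cr Revenue, amount 34): Cash=328 Equity=34 Revenue=-362
After txn 4 (Dr Cash, Cr Receivables, amount 135): Cash=463 Equity=34 Receivables=-135 Revenue=-362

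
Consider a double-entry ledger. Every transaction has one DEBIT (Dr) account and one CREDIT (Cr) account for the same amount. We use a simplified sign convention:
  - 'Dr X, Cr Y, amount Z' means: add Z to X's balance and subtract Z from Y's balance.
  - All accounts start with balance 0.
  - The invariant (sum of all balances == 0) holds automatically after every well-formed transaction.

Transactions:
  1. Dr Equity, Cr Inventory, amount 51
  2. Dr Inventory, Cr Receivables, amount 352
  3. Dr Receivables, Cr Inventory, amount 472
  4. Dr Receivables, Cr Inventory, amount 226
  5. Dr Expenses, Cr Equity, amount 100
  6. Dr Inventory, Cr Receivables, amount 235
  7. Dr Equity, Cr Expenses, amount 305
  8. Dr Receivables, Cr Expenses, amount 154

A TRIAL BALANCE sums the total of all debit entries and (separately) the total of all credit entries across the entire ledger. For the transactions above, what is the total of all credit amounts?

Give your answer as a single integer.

Txn 1: credit+=51
Txn 2: credit+=352
Txn 3: credit+=472
Txn 4: credit+=226
Txn 5: credit+=100
Txn 6: credit+=235
Txn 7: credit+=305
Txn 8: credit+=154
Total credits = 1895

Answer: 1895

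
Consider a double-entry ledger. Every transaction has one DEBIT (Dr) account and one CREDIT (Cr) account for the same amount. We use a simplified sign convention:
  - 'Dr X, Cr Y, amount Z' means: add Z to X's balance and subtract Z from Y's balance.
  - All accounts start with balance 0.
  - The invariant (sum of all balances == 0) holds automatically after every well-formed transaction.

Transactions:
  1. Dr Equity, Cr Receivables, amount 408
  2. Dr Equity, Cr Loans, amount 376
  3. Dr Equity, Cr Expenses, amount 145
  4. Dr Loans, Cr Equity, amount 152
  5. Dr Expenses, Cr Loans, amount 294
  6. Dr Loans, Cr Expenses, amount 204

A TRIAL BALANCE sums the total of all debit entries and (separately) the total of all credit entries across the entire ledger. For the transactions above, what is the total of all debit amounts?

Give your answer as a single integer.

Txn 1: debit+=408
Txn 2: debit+=376
Txn 3: debit+=145
Txn 4: debit+=152
Txn 5: debit+=294
Txn 6: debit+=204
Total debits = 1579

Answer: 1579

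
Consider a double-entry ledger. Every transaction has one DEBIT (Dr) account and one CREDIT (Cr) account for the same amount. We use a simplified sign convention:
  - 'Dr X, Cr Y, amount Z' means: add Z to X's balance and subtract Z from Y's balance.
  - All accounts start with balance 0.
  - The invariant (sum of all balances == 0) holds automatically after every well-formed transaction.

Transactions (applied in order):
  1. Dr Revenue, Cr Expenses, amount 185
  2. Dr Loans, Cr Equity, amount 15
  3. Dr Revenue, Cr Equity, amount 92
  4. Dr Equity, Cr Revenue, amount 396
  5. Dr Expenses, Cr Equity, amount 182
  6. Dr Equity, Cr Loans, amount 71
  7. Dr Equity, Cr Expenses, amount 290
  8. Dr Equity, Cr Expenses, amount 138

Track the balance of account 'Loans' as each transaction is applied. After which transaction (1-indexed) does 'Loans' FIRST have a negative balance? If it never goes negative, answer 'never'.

After txn 1: Loans=0
After txn 2: Loans=15
After txn 3: Loans=15
After txn 4: Loans=15
After txn 5: Loans=15
After txn 6: Loans=-56

Answer: 6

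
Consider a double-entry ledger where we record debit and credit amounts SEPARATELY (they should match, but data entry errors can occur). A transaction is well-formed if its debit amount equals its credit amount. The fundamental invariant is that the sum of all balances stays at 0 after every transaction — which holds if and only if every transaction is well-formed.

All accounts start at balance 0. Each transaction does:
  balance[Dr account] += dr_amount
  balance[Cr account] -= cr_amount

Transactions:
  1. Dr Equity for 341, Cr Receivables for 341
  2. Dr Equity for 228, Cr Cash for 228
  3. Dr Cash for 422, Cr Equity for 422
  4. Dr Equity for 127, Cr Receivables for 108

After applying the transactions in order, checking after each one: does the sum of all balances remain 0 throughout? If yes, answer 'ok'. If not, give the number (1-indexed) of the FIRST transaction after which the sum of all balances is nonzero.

Answer: 4

Derivation:
After txn 1: dr=341 cr=341 sum_balances=0
After txn 2: dr=228 cr=228 sum_balances=0
After txn 3: dr=422 cr=422 sum_balances=0
After txn 4: dr=127 cr=108 sum_balances=19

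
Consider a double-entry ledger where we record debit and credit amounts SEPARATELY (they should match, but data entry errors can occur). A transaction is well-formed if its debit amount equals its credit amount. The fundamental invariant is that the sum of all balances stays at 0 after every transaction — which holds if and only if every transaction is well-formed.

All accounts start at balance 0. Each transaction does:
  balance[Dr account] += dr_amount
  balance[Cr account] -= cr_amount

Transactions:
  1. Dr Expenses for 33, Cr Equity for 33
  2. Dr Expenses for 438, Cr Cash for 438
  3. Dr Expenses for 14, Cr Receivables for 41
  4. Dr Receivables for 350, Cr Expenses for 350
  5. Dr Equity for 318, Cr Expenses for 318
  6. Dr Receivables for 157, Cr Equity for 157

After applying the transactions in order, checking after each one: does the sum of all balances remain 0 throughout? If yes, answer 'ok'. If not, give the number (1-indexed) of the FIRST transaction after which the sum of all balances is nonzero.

After txn 1: dr=33 cr=33 sum_balances=0
After txn 2: dr=438 cr=438 sum_balances=0
After txn 3: dr=14 cr=41 sum_balances=-27
After txn 4: dr=350 cr=350 sum_balances=-27
After txn 5: dr=318 cr=318 sum_balances=-27
After txn 6: dr=157 cr=157 sum_balances=-27

Answer: 3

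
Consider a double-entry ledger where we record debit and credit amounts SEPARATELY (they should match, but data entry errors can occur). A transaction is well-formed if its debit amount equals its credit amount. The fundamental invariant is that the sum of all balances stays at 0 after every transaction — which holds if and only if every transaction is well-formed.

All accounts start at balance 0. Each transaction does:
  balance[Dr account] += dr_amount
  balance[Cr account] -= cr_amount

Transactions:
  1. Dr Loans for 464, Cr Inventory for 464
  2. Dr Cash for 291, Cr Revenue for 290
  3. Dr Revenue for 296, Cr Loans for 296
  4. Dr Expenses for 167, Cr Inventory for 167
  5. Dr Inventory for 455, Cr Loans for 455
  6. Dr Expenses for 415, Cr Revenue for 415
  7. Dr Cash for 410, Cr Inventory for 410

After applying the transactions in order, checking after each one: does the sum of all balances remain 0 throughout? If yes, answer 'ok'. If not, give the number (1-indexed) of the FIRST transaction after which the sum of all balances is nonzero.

After txn 1: dr=464 cr=464 sum_balances=0
After txn 2: dr=291 cr=290 sum_balances=1
After txn 3: dr=296 cr=296 sum_balances=1
After txn 4: dr=167 cr=167 sum_balances=1
After txn 5: dr=455 cr=455 sum_balances=1
After txn 6: dr=415 cr=415 sum_balances=1
After txn 7: dr=410 cr=410 sum_balances=1

Answer: 2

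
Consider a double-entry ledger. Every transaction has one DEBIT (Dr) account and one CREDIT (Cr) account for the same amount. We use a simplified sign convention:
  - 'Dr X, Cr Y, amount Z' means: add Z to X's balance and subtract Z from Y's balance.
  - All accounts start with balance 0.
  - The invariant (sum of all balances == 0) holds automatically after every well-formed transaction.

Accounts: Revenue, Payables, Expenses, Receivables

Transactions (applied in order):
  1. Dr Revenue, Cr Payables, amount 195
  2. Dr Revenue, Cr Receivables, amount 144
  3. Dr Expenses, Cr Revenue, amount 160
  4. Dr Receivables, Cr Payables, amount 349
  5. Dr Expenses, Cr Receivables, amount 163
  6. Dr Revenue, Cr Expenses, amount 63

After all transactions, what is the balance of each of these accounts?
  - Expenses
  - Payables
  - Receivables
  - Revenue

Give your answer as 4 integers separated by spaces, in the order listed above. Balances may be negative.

After txn 1 (Dr Revenue, Cr Payables, amount 195): Payables=-195 Revenue=195
After txn 2 (Dr Revenue, Cr Receivables, amount 144): Payables=-195 Receivables=-144 Revenue=339
After txn 3 (Dr Expenses, Cr Revenue, amount 160): Expenses=160 Payables=-195 Receivables=-144 Revenue=179
After txn 4 (Dr Receivables, Cr Payables, amount 349): Expenses=160 Payables=-544 Receivables=205 Revenue=179
After txn 5 (Dr Expenses, Cr Receivables, amount 163): Expenses=323 Payables=-544 Receivables=42 Revenue=179
After txn 6 (Dr Revenue, Cr Expenses, amount 63): Expenses=260 Payables=-544 Receivables=42 Revenue=242

Answer: 260 -544 42 242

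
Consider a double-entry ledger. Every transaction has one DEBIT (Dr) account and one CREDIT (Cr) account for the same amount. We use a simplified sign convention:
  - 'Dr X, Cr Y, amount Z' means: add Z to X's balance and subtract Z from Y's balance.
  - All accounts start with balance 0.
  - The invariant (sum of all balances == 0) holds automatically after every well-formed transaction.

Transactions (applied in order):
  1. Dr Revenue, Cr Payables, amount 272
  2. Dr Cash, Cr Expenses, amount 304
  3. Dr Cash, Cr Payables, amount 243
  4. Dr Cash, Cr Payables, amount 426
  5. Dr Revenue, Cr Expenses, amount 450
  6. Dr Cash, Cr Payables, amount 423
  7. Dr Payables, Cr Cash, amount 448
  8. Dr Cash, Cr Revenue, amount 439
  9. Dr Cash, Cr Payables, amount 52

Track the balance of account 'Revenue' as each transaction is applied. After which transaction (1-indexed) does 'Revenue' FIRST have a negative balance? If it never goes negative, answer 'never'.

Answer: never

Derivation:
After txn 1: Revenue=272
After txn 2: Revenue=272
After txn 3: Revenue=272
After txn 4: Revenue=272
After txn 5: Revenue=722
After txn 6: Revenue=722
After txn 7: Revenue=722
After txn 8: Revenue=283
After txn 9: Revenue=283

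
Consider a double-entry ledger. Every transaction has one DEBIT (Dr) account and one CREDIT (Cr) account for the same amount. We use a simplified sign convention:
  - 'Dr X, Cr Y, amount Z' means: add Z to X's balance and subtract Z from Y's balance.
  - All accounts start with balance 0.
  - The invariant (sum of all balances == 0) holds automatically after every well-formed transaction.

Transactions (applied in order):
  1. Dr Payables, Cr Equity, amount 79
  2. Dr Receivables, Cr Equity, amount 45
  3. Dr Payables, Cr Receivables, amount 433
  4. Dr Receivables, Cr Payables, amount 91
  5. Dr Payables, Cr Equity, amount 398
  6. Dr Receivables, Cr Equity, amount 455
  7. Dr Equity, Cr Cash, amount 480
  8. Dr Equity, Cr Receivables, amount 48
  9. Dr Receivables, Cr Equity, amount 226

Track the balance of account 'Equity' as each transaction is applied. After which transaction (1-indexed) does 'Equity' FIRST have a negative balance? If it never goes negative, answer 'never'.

After txn 1: Equity=-79

Answer: 1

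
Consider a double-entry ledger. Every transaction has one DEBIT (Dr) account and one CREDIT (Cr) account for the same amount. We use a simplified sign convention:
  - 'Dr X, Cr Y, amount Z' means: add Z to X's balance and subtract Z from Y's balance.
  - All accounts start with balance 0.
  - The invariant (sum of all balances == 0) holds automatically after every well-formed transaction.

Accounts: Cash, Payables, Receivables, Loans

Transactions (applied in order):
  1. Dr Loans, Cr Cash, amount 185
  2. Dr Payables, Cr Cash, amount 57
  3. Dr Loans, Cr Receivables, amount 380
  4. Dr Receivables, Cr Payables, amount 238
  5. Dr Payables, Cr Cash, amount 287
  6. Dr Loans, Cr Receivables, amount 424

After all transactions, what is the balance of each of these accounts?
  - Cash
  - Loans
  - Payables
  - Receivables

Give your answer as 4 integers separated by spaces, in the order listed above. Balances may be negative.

After txn 1 (Dr Loans, Cr Cash, amount 185): Cash=-185 Loans=185
After txn 2 (Dr Payables, Cr Cash, amount 57): Cash=-242 Loans=185 Payables=57
After txn 3 (Dr Loans, Cr Receivables, amount 380): Cash=-242 Loans=565 Payables=57 Receivables=-380
After txn 4 (Dr Receivables, Cr Payables, amount 238): Cash=-242 Loans=565 Payables=-181 Receivables=-142
After txn 5 (Dr Payables, Cr Cash, amount 287): Cash=-529 Loans=565 Payables=106 Receivables=-142
After txn 6 (Dr Loans, Cr Receivables, amount 424): Cash=-529 Loans=989 Payables=106 Receivables=-566

Answer: -529 989 106 -566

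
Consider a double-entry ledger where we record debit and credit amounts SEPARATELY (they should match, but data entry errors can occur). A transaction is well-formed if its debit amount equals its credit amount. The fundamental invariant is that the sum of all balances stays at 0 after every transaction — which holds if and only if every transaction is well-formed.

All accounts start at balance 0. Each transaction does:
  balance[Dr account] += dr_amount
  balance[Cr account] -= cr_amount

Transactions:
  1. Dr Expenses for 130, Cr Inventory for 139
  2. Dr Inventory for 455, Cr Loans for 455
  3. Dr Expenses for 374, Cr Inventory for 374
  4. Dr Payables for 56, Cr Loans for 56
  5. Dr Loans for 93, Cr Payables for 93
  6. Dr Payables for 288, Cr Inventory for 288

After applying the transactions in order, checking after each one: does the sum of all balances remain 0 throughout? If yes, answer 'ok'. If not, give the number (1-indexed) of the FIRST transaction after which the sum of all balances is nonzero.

After txn 1: dr=130 cr=139 sum_balances=-9
After txn 2: dr=455 cr=455 sum_balances=-9
After txn 3: dr=374 cr=374 sum_balances=-9
After txn 4: dr=56 cr=56 sum_balances=-9
After txn 5: dr=93 cr=93 sum_balances=-9
After txn 6: dr=288 cr=288 sum_balances=-9

Answer: 1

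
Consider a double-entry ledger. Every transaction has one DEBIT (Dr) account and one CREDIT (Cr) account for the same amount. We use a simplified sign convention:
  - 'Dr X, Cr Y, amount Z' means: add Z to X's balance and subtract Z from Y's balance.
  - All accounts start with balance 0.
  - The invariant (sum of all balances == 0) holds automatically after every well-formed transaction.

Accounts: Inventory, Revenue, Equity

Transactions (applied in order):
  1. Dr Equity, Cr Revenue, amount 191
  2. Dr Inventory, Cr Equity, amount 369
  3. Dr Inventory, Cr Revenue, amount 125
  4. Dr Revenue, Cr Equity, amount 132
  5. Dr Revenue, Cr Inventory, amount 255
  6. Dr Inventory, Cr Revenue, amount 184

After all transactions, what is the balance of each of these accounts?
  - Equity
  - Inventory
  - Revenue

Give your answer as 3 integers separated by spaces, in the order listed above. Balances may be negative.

Answer: -310 423 -113

Derivation:
After txn 1 (Dr Equity, Cr Revenue, amount 191): Equity=191 Revenue=-191
After txn 2 (Dr Inventory, Cr Equity, amount 369): Equity=-178 Inventory=369 Revenue=-191
After txn 3 (Dr Inventory, Cr Revenue, amount 125): Equity=-178 Inventory=494 Revenue=-316
After txn 4 (Dr Revenue, Cr Equity, amount 132): Equity=-310 Inventory=494 Revenue=-184
After txn 5 (Dr Revenue, Cr Inventory, amount 255): Equity=-310 Inventory=239 Revenue=71
After txn 6 (Dr Inventory, Cr Revenue, amount 184): Equity=-310 Inventory=423 Revenue=-113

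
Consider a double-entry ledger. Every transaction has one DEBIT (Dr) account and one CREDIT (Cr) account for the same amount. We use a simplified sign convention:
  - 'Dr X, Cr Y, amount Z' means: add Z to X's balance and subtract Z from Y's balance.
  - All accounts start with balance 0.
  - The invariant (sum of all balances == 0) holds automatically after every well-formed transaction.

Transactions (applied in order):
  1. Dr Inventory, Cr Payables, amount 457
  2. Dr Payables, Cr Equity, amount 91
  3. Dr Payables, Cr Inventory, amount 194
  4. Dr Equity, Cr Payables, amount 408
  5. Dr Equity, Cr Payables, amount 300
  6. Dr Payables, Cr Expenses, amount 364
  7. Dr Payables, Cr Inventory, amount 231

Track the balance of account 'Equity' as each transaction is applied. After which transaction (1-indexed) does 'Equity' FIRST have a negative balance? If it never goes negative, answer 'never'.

After txn 1: Equity=0
After txn 2: Equity=-91

Answer: 2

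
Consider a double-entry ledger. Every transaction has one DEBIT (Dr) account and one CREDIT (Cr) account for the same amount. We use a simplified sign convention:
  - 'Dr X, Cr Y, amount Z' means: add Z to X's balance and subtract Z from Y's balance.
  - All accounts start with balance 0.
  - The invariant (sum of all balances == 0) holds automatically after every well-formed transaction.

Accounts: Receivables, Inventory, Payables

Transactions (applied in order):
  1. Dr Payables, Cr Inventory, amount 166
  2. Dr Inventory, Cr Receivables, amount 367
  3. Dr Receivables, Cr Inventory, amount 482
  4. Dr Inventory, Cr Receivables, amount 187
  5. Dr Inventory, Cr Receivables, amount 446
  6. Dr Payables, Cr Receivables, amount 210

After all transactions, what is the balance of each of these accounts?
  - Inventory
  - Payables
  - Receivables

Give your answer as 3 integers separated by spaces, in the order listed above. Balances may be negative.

After txn 1 (Dr Payables, Cr Inventory, amount 166): Inventory=-166 Payables=166
After txn 2 (Dr Inventory, Cr Receivables, amount 367): Inventory=201 Payables=166 Receivables=-367
After txn 3 (Dr Receivables, Cr Inventory, amount 482): Inventory=-281 Payables=166 Receivables=115
After txn 4 (Dr Inventory, Cr Receivables, amount 187): Inventory=-94 Payables=166 Receivables=-72
After txn 5 (Dr Inventory, Cr Receivables, amount 446): Inventory=352 Payables=166 Receivables=-518
After txn 6 (Dr Payables, Cr Receivables, amount 210): Inventory=352 Payables=376 Receivables=-728

Answer: 352 376 -728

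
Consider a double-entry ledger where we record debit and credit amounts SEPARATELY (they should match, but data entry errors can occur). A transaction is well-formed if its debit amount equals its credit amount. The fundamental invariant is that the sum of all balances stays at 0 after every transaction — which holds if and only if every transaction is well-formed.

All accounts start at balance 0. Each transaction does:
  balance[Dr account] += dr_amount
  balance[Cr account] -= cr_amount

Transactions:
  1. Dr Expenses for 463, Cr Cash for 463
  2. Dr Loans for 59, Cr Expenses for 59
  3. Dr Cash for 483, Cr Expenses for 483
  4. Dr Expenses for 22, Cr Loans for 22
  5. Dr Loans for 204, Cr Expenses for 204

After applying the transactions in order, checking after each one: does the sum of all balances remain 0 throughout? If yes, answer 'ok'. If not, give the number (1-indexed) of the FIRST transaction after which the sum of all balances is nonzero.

Answer: ok

Derivation:
After txn 1: dr=463 cr=463 sum_balances=0
After txn 2: dr=59 cr=59 sum_balances=0
After txn 3: dr=483 cr=483 sum_balances=0
After txn 4: dr=22 cr=22 sum_balances=0
After txn 5: dr=204 cr=204 sum_balances=0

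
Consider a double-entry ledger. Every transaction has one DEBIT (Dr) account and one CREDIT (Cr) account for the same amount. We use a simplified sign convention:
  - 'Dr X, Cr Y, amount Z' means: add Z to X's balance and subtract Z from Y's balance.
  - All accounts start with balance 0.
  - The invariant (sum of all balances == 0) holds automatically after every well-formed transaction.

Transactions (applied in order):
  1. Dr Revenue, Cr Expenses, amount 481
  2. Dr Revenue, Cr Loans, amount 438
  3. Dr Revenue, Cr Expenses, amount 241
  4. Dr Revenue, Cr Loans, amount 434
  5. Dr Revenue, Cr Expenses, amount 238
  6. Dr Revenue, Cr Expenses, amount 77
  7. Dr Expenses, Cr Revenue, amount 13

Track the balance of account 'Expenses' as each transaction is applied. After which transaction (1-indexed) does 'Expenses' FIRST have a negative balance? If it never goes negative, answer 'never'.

After txn 1: Expenses=-481

Answer: 1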